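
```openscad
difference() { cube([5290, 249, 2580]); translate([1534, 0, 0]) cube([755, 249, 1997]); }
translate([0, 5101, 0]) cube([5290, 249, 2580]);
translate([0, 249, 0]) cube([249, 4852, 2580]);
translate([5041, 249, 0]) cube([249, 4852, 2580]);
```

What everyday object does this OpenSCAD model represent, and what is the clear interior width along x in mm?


A single room. The interior width is 4792 mm.

Four walls enclosing a rectangle with a door in the front wall — a room. Outside width 5290 minus two 249 mm walls gives 4792 mm.


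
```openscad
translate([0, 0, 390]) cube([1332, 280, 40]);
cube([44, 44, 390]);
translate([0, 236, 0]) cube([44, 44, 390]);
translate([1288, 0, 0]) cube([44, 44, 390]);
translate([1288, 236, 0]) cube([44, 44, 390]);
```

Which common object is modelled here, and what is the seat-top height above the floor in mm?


A bench. The seat-top height is 430 mm.

A long slab on four corner posts — a bench. The slab sits at z = 390 with thickness 40, so the top is 390 + 40 = 430 mm.


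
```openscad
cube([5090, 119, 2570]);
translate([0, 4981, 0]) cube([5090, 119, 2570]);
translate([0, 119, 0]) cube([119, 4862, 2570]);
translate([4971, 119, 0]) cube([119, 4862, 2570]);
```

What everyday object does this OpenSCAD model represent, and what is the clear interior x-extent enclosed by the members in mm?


A house (or room) frame. The interior width is 4852 mm.

Four 2570 mm walls enclosing a rectangle with no floor or roof — a room or house frame. Outside width is 5090 mm and wall thickness is 119 mm, so the interior width is 5090 − 2 × 119 = 4852 mm.


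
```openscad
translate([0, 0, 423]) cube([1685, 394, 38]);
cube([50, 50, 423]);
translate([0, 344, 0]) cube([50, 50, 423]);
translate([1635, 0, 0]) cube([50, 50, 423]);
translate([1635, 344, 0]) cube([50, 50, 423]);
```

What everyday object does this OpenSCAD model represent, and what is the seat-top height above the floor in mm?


A bench. The seat-top height is 461 mm.

A long slab on four corner posts — a bench. The slab sits at z = 423 with thickness 38, so the top is 423 + 38 = 461 mm.


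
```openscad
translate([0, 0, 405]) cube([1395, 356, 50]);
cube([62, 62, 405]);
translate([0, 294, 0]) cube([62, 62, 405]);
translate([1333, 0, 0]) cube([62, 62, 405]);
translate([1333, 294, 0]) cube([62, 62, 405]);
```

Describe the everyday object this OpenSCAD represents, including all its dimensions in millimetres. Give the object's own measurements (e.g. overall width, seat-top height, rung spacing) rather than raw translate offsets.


A bench: a 1395×356 mm seat slab, 50 mm thick, top at z = 455 mm, on four 62×62 mm square legs flush with the seat corners and standing on z = 0.


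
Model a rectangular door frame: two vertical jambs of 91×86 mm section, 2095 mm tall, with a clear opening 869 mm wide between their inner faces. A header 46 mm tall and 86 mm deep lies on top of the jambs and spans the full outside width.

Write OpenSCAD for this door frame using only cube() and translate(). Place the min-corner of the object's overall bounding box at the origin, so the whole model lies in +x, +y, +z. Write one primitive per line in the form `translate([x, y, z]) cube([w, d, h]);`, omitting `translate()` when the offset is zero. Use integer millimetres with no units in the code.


cube([91, 86, 2095]);
translate([960, 0, 0]) cube([91, 86, 2095]);
translate([0, 0, 2095]) cube([1051, 86, 46]);


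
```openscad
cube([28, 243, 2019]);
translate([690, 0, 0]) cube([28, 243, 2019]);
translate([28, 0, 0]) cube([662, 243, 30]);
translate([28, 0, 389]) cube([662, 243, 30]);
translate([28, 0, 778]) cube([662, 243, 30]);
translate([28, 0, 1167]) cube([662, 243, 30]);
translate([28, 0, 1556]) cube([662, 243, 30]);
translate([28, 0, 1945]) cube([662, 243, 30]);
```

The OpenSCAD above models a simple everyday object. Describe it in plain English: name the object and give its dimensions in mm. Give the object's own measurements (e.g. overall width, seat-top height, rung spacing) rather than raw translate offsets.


An open bookshelf. Two side panels, each 28 mm thick, 243 mm deep and 2019 mm tall, stand 718 mm apart (outside-to-outside). Between them sit 6 shelves, each 30 mm thick and 243 mm deep, spanning the full gap between the sides. The bottom shelf rests on the floor (its underside at z = 0) and the clear gap between one shelf's top and the next shelf's underside is 359 mm.


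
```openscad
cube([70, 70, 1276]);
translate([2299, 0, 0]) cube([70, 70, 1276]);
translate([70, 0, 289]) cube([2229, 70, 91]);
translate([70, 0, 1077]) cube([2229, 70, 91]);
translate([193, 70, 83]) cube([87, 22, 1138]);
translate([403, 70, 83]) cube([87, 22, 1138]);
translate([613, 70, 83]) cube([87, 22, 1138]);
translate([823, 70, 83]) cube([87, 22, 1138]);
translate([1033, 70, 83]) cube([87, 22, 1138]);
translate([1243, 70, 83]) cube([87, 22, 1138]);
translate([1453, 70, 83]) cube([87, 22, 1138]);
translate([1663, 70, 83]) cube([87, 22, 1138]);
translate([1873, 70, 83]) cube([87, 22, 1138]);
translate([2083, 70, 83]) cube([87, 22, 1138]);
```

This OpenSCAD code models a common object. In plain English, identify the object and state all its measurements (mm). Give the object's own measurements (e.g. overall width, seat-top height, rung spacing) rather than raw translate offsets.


A fence section. Two 70×70 mm posts, 1276 mm tall, stand on the floor with a clear span of 2229 mm between their inner faces. Two horizontal rails of 70×91 mm section span the gap between the posts with their undersides at z = 289 mm and z = 1077 mm, flush with the posts' −y face. 10 pickets, each 87 mm wide, 22 mm thick and 1138 mm tall, are fixed to the +y face of the rails with their bottoms at z = 83 mm, spaced across the span with a 123 mm gap after the −x post and between neighbouring pickets, with 129 mm left before the +x post.


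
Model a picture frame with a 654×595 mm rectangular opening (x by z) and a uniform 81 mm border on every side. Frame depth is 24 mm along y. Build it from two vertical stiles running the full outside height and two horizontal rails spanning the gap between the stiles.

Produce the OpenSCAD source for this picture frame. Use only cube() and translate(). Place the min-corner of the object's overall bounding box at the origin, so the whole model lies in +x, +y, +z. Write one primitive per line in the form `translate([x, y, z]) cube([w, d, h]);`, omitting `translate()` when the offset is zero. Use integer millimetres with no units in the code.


cube([81, 24, 757]);
translate([735, 0, 0]) cube([81, 24, 757]);
translate([81, 0, 0]) cube([654, 24, 81]);
translate([81, 0, 676]) cube([654, 24, 81]);


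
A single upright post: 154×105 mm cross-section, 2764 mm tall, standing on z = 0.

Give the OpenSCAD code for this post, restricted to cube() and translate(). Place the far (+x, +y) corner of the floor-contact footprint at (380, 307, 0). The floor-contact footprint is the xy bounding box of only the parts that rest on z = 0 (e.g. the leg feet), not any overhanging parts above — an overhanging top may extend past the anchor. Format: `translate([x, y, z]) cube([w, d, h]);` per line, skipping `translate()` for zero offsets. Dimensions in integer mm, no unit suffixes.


translate([226, 202, 0]) cube([154, 105, 2764]);


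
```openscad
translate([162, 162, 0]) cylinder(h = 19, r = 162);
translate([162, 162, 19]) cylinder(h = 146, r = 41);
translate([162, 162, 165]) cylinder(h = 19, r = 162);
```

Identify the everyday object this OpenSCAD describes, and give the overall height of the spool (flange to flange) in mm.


A spool. The overall height is 184 mm.

Three coaxial cylinders, large–small–large — a spool. Two 19 mm flanges and a 146 mm core give 19 + 146 + 19 = 184 mm.


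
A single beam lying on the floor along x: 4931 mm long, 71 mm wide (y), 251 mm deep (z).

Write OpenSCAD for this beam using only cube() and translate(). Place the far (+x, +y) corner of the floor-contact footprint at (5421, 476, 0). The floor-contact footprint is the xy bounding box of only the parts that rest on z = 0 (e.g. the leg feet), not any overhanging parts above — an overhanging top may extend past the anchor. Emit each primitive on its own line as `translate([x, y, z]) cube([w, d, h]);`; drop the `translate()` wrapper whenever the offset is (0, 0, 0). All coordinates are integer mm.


translate([490, 405, 0]) cube([4931, 71, 251]);


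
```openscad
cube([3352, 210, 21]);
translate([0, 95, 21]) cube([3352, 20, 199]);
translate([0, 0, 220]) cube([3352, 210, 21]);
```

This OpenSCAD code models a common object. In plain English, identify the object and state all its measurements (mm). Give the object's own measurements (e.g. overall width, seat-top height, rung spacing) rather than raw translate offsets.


An I-beam lying along x, 3352 mm long. Overall section height 241 mm. Two flanges 210 mm wide (y) and 21 mm thick, one on the floor and one at the top; a web 20 mm thick runs between them, centred on the flange width.


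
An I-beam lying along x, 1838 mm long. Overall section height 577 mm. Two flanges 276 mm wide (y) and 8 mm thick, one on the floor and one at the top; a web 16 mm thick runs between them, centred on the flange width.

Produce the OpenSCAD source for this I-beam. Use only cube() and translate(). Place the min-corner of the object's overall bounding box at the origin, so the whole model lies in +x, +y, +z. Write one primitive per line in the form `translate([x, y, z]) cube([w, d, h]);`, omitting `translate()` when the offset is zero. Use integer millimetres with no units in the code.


cube([1838, 276, 8]);
translate([0, 130, 8]) cube([1838, 16, 561]);
translate([0, 0, 569]) cube([1838, 276, 8]);


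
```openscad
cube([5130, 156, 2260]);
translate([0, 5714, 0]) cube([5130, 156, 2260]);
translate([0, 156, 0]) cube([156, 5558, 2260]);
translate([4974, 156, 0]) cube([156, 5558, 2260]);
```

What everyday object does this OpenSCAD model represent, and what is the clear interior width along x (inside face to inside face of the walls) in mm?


A house (or room) frame. The interior width is 4818 mm.

Four 2260 mm walls enclosing a rectangle with no floor or roof — a room or house frame. Outside width is 5130 mm and wall thickness is 156 mm, so the interior width is 5130 − 2 × 156 = 4818 mm.


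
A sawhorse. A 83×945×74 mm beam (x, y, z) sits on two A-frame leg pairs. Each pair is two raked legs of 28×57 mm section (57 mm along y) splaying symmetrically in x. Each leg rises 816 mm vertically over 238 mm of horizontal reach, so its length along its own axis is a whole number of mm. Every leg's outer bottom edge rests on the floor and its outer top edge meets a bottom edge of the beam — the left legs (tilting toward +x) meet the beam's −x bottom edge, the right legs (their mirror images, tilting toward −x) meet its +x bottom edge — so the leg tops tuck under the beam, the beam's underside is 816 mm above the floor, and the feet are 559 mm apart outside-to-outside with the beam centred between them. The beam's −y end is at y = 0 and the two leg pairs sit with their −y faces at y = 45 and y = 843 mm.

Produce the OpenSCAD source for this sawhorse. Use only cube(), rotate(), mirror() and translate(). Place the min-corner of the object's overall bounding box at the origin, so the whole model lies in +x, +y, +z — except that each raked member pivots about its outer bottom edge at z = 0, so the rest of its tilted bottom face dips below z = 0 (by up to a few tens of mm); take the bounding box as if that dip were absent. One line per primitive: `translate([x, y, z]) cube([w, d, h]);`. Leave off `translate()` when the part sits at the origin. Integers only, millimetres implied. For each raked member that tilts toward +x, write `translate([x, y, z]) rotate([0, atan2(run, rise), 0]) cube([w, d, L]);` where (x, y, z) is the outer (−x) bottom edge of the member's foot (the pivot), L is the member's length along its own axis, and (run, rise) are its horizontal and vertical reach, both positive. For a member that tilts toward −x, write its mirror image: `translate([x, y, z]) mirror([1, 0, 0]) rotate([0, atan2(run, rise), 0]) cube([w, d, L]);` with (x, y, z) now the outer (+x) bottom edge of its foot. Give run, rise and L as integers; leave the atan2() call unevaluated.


// leg length = √(238² + 816²) = 850
// right-leg outer foot x = 2·238 + 83 = 559
// beam min-corner = (238, 0, 816)
translate([238, 0, 816]) cube([83, 945, 74]);
translate([0, 45, 0]) rotate([0, atan2(238, 816), 0]) cube([28, 57, 850]);
translate([559, 45, 0]) mirror([1, 0, 0]) rotate([0, atan2(238, 816), 0]) cube([28, 57, 850]);
translate([0, 843, 0]) rotate([0, atan2(238, 816), 0]) cube([28, 57, 850]);
translate([559, 843, 0]) mirror([1, 0, 0]) rotate([0, atan2(238, 816), 0]) cube([28, 57, 850]);


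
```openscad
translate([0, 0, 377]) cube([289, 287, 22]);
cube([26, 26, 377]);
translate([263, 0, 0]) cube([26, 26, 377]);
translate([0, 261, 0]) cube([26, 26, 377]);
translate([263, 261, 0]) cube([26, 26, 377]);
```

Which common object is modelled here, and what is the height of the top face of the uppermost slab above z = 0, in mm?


A stool. The seat height is 399 mm.

A 289×287×22 slab at z = 377 on four corner posts — a stool. The seat top is 377 + 22 = 399 mm.


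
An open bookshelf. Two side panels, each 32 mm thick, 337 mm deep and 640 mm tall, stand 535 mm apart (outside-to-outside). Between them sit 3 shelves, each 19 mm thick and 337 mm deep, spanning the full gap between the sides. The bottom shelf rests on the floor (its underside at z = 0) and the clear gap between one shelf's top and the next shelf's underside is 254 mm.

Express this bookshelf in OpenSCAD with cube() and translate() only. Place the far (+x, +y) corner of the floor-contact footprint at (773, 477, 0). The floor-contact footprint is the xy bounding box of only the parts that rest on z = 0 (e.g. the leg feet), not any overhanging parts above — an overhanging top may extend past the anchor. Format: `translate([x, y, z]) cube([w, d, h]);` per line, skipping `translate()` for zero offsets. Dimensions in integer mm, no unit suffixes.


translate([238, 140, 0]) cube([32, 337, 640]);
translate([741, 140, 0]) cube([32, 337, 640]);
translate([270, 140, 0]) cube([471, 337, 19]);
translate([270, 140, 273]) cube([471, 337, 19]);
translate([270, 140, 546]) cube([471, 337, 19]);


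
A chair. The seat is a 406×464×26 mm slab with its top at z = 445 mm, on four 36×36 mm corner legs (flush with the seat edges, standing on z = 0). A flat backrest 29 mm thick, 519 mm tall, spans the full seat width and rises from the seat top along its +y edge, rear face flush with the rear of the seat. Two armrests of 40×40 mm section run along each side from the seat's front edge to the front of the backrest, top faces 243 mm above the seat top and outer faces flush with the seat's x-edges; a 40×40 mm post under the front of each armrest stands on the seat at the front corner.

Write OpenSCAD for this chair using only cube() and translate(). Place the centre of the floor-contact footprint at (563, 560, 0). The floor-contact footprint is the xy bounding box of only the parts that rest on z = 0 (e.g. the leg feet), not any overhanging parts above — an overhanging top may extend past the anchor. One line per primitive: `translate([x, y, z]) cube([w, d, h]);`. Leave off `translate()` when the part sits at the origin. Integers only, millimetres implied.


translate([360, 328, 419]) cube([406, 464, 26]);
translate([360, 328, 0]) cube([36, 36, 419]);
translate([730, 328, 0]) cube([36, 36, 419]);
translate([360, 756, 0]) cube([36, 36, 419]);
translate([730, 756, 0]) cube([36, 36, 419]);
translate([360, 763, 445]) cube([406, 29, 519]);
translate([360, 328, 648]) cube([40, 435, 40]);
translate([726, 328, 648]) cube([40, 435, 40]);
translate([360, 328, 445]) cube([40, 40, 203]);
translate([726, 328, 445]) cube([40, 40, 203]);


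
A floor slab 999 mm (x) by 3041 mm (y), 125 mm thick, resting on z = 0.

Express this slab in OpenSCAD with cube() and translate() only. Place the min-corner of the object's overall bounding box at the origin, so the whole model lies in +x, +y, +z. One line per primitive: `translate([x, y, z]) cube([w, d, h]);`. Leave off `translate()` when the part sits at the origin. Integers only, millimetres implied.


cube([999, 3041, 125]);


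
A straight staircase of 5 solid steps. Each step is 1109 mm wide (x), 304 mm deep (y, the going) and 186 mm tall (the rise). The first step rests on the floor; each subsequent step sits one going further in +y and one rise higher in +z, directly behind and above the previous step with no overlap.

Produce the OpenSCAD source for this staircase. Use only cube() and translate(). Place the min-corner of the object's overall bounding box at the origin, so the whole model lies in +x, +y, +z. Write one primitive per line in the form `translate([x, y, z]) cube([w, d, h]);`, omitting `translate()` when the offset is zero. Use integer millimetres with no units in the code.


cube([1109, 304, 186]);
translate([0, 304, 186]) cube([1109, 304, 186]);
translate([0, 608, 372]) cube([1109, 304, 186]);
translate([0, 912, 558]) cube([1109, 304, 186]);
translate([0, 1216, 744]) cube([1109, 304, 186]);


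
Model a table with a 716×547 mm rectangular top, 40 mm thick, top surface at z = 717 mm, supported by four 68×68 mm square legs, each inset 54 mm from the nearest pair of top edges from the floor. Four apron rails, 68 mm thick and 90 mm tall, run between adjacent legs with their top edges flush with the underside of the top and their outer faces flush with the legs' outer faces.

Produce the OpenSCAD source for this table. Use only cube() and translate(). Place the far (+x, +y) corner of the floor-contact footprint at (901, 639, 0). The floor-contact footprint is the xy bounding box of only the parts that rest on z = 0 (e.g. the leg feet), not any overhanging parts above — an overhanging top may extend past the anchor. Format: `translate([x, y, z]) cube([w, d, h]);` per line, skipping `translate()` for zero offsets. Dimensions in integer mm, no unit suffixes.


translate([239, 146, 677]) cube([716, 547, 40]);
translate([293, 200, 0]) cube([68, 68, 677]);
translate([833, 200, 0]) cube([68, 68, 677]);
translate([293, 571, 0]) cube([68, 68, 677]);
translate([833, 571, 0]) cube([68, 68, 677]);
translate([361, 200, 587]) cube([472, 68, 90]);
translate([361, 571, 587]) cube([472, 68, 90]);
translate([293, 268, 587]) cube([68, 303, 90]);
translate([833, 268, 587]) cube([68, 303, 90]);


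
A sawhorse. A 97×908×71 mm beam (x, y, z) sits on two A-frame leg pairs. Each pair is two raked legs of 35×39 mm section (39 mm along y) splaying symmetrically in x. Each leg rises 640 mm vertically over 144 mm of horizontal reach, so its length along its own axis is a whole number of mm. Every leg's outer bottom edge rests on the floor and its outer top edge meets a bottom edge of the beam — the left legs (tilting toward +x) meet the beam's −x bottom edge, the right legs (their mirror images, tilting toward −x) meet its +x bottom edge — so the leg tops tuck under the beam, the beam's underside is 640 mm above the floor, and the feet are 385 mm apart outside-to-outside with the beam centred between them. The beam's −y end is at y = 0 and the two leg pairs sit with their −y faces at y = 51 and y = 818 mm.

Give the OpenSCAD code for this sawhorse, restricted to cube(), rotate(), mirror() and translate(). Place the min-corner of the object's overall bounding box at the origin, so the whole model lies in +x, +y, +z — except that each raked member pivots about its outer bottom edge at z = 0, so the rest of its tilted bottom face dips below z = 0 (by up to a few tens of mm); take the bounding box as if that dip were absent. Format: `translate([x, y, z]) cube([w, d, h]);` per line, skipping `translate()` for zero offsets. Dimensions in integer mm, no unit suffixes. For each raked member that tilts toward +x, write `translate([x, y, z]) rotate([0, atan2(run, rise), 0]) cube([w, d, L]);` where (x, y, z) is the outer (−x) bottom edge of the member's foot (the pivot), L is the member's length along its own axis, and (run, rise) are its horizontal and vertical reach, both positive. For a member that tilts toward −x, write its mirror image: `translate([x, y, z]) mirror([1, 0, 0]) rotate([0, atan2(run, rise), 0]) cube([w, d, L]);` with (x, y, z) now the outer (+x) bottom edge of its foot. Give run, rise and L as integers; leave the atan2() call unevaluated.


// leg length = √(144² + 640²) = 656
// right-leg outer foot x = 2·144 + 97 = 385
// beam min-corner = (144, 0, 640)
translate([144, 0, 640]) cube([97, 908, 71]);
translate([0, 51, 0]) rotate([0, atan2(144, 640), 0]) cube([35, 39, 656]);
translate([385, 51, 0]) mirror([1, 0, 0]) rotate([0, atan2(144, 640), 0]) cube([35, 39, 656]);
translate([0, 818, 0]) rotate([0, atan2(144, 640), 0]) cube([35, 39, 656]);
translate([385, 818, 0]) mirror([1, 0, 0]) rotate([0, atan2(144, 640), 0]) cube([35, 39, 656]);


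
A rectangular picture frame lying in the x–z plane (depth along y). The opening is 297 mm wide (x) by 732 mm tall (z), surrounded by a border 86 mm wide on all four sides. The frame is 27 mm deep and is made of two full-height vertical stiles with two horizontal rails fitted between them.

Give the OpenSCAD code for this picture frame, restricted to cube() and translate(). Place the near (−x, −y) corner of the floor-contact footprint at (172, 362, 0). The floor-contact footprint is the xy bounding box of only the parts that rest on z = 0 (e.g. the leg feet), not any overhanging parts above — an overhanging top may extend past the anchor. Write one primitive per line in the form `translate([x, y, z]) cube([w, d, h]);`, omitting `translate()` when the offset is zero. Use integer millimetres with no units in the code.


translate([172, 362, 0]) cube([86, 27, 904]);
translate([555, 362, 0]) cube([86, 27, 904]);
translate([258, 362, 0]) cube([297, 27, 86]);
translate([258, 362, 818]) cube([297, 27, 86]);


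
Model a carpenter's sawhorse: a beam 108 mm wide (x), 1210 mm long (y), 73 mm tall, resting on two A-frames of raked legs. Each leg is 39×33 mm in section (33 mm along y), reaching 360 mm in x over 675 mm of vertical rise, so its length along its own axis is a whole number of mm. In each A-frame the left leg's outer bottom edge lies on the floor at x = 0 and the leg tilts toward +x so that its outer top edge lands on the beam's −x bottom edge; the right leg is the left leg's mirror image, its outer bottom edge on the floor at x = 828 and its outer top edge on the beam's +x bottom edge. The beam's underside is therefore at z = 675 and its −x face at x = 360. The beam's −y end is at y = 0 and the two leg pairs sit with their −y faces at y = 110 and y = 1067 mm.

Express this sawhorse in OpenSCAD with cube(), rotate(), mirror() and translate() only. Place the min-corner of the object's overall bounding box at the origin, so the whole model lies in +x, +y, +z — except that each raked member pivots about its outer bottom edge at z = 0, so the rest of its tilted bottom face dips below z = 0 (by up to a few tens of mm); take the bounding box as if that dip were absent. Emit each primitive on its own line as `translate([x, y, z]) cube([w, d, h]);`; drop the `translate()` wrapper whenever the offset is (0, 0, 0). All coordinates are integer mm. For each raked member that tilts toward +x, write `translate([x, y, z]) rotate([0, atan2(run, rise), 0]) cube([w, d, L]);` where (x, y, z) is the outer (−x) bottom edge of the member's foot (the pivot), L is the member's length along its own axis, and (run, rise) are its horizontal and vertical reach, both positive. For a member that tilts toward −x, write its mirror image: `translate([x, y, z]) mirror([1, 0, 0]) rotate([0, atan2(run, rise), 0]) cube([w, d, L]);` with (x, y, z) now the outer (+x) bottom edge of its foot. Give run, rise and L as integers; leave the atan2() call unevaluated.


translate([360, 0, 675]) cube([108, 1210, 73]);
translate([0, 110, 0]) rotate([0, atan2(360, 675), 0]) cube([39, 33, 765]);
translate([828, 110, 0]) mirror([1, 0, 0]) rotate([0, atan2(360, 675), 0]) cube([39, 33, 765]);
translate([0, 1067, 0]) rotate([0, atan2(360, 675), 0]) cube([39, 33, 765]);
translate([828, 1067, 0]) mirror([1, 0, 0]) rotate([0, atan2(360, 675), 0]) cube([39, 33, 765]);


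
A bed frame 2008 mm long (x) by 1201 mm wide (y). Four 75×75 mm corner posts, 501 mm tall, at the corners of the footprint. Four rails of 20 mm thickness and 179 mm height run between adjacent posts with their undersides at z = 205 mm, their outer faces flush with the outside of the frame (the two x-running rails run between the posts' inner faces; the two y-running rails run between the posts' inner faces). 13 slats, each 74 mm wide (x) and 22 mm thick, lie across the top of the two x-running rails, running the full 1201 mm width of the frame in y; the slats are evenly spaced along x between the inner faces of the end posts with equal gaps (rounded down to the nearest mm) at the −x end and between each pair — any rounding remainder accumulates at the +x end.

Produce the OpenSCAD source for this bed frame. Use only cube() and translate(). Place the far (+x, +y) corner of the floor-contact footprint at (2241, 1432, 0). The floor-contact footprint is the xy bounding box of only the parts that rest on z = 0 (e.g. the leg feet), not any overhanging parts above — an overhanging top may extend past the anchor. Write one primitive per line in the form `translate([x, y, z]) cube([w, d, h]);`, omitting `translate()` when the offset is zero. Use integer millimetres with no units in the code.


translate([233, 231, 0]) cube([75, 75, 501]);
translate([233, 1357, 0]) cube([75, 75, 501]);
translate([2166, 231, 0]) cube([75, 75, 501]);
translate([2166, 1357, 0]) cube([75, 75, 501]);
translate([308, 231, 205]) cube([1858, 20, 179]);
translate([308, 1412, 205]) cube([1858, 20, 179]);
translate([233, 306, 205]) cube([20, 1051, 179]);
translate([2221, 306, 205]) cube([20, 1051, 179]);
translate([372, 231, 384]) cube([74, 1201, 22]);
translate([510, 231, 384]) cube([74, 1201, 22]);
translate([648, 231, 384]) cube([74, 1201, 22]);
translate([786, 231, 384]) cube([74, 1201, 22]);
translate([924, 231, 384]) cube([74, 1201, 22]);
translate([1062, 231, 384]) cube([74, 1201, 22]);
translate([1200, 231, 384]) cube([74, 1201, 22]);
translate([1338, 231, 384]) cube([74, 1201, 22]);
translate([1476, 231, 384]) cube([74, 1201, 22]);
translate([1614, 231, 384]) cube([74, 1201, 22]);
translate([1752, 231, 384]) cube([74, 1201, 22]);
translate([1890, 231, 384]) cube([74, 1201, 22]);
translate([2028, 231, 384]) cube([74, 1201, 22]);


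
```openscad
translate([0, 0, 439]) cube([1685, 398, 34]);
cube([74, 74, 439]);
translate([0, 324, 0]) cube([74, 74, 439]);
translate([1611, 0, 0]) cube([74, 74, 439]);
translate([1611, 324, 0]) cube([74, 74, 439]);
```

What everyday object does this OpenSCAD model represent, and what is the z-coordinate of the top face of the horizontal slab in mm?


A bench. The seat-top height is 473 mm.

A long slab on four corner posts — a bench. The slab sits at z = 439 with thickness 34, so the top is 439 + 34 = 473 mm.


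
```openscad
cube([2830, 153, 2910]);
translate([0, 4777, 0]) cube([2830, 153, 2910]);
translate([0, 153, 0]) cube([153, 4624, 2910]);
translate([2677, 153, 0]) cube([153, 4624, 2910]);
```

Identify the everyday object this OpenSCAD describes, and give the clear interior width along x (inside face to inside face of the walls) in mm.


A house (or room) frame. The interior width is 2524 mm.

Four 2910 mm walls enclosing a rectangle with no floor or roof — a room or house frame. Outside width is 2830 mm and wall thickness is 153 mm, so the interior width is 2830 − 2 × 153 = 2524 mm.


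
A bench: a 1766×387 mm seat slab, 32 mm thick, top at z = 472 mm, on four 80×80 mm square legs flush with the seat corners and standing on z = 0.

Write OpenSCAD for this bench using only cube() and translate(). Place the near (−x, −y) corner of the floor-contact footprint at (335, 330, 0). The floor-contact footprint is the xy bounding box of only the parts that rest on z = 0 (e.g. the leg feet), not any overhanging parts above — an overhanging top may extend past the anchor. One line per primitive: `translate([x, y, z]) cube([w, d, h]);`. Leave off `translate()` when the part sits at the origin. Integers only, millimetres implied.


// leg_h = 472 − 32 = 440
translate([335, 330, 440]) cube([1766, 387, 32]);
translate([335, 330, 0]) cube([80, 80, 440]);
translate([335, 637, 0]) cube([80, 80, 440]);
translate([2021, 330, 0]) cube([80, 80, 440]);
translate([2021, 637, 0]) cube([80, 80, 440]);


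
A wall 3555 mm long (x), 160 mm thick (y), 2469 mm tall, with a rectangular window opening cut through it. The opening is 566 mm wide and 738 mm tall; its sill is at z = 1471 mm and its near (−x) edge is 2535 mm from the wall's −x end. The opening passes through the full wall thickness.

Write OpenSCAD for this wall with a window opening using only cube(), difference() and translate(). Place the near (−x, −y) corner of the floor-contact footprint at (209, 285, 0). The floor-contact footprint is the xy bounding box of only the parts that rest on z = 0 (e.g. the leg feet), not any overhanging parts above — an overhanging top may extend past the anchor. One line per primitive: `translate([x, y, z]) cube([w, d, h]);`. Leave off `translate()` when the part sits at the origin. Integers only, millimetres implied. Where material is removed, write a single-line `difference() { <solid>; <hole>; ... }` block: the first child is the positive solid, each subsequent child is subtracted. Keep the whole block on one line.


difference() { translate([209, 285, 0]) cube([3555, 160, 2469]); translate([2744, 285, 1471]) cube([566, 160, 738]); }


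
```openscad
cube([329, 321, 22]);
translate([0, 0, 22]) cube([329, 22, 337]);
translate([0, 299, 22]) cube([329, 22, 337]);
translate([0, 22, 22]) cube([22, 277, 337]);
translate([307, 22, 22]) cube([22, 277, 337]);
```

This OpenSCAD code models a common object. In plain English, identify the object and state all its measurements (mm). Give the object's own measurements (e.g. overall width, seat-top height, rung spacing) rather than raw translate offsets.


An open-topped rectangular box: outside dimensions 329×321×359 mm, with a uniform wall and base thickness of 22 mm. The base is a full 329×321 slab on the floor; four walls sit on top of the base. The front and back walls (the −y and +y sides) span the full width; the two side walls fit between them.


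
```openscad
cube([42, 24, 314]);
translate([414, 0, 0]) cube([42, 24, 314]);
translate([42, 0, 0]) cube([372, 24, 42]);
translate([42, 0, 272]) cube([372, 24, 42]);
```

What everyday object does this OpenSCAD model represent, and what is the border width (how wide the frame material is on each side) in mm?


A picture frame. The border width is 42 mm.

Four thin pieces enclosing a rectangular opening — a picture frame. The two full-height stiles are 314 mm tall; the top rail sits at z = 272 and is 42 mm tall, so the border above the opening is 314 − 272 = 42 mm, matching the stile x-width.


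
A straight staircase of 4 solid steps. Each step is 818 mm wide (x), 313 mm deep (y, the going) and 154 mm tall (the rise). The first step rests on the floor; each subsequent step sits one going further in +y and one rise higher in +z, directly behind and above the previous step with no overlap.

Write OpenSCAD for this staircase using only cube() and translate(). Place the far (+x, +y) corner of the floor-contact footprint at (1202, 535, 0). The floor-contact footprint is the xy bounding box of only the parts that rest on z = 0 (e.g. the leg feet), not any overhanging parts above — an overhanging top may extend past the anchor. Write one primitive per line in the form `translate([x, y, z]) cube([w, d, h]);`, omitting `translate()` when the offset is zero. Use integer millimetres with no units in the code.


translate([384, 222, 0]) cube([818, 313, 154]);
translate([384, 535, 154]) cube([818, 313, 154]);
translate([384, 848, 308]) cube([818, 313, 154]);
translate([384, 1161, 462]) cube([818, 313, 154]);


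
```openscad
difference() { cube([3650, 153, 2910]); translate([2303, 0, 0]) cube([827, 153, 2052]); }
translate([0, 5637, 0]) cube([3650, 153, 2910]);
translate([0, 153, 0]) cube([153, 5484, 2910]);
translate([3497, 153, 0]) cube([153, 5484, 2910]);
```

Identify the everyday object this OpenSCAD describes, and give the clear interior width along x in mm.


A single room. The interior width is 3344 mm.

Four walls enclosing a rectangle with a door in the front wall — a room. Outside width 3650 minus two 153 mm walls gives 3344 mm.


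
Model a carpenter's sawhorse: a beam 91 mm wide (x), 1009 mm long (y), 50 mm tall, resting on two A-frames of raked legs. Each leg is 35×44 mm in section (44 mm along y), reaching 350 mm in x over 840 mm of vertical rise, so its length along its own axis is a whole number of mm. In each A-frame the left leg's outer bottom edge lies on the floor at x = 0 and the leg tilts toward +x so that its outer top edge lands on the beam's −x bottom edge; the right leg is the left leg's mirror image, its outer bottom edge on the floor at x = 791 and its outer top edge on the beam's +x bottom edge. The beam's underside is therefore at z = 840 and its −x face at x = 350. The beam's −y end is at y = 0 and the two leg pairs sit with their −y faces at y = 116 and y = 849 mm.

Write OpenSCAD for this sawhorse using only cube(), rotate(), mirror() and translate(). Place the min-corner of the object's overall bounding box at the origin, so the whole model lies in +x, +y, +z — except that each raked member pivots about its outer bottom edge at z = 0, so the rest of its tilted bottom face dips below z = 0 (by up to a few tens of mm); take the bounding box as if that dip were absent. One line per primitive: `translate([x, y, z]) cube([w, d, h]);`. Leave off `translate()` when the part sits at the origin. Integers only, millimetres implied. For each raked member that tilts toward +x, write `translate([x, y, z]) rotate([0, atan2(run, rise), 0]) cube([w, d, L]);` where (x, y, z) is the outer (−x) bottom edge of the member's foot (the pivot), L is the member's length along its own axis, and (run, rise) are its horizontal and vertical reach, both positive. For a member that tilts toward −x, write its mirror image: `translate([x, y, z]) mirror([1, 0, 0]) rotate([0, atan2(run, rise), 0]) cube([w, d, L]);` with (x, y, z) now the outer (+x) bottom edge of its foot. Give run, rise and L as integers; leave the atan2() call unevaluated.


// leg length = √(350² + 840²) = 910
// right-leg outer foot x = 2·350 + 91 = 791
// beam min-corner = (350, 0, 840)
translate([350, 0, 840]) cube([91, 1009, 50]);
translate([0, 116, 0]) rotate([0, atan2(350, 840), 0]) cube([35, 44, 910]);
translate([791, 116, 0]) mirror([1, 0, 0]) rotate([0, atan2(350, 840), 0]) cube([35, 44, 910]);
translate([0, 849, 0]) rotate([0, atan2(350, 840), 0]) cube([35, 44, 910]);
translate([791, 849, 0]) mirror([1, 0, 0]) rotate([0, atan2(350, 840), 0]) cube([35, 44, 910]);


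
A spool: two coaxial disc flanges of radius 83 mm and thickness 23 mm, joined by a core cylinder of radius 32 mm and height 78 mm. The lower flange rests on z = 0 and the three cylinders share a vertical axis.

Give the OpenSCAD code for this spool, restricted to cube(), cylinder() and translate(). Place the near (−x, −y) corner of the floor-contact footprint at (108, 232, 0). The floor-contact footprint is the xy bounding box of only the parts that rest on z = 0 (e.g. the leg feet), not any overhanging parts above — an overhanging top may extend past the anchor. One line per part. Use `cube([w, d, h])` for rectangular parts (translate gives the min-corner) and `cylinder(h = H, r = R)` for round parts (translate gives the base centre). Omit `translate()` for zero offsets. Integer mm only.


translate([191, 315, 0]) cylinder(h = 23, r = 83);
translate([191, 315, 23]) cylinder(h = 78, r = 32);
translate([191, 315, 101]) cylinder(h = 23, r = 83);


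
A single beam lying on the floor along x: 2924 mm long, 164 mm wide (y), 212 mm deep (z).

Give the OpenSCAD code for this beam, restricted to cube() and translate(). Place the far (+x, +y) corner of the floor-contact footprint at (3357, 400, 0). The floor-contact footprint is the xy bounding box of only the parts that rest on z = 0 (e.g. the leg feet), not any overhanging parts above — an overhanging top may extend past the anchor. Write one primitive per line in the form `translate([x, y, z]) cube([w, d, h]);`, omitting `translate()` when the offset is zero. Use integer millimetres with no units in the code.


translate([433, 236, 0]) cube([2924, 164, 212]);


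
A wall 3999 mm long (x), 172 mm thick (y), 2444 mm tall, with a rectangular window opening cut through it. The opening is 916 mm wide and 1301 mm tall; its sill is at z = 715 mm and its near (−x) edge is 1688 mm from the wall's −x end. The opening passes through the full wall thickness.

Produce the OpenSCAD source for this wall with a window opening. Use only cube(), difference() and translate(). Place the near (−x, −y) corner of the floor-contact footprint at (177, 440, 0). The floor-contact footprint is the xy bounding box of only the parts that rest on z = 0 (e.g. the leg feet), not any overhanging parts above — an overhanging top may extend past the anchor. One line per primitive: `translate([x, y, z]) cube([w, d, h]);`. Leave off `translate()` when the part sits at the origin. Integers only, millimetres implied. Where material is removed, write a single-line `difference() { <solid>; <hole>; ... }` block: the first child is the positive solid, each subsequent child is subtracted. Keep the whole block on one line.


difference() { translate([177, 440, 0]) cube([3999, 172, 2444]); translate([1865, 440, 715]) cube([916, 172, 1301]); }


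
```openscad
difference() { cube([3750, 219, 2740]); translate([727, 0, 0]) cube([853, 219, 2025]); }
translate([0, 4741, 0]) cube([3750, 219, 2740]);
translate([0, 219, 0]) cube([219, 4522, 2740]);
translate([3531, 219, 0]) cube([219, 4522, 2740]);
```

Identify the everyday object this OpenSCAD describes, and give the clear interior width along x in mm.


A single room. The interior width is 3312 mm.

Four walls enclosing a rectangle with a door in the front wall — a room. Outside width 3750 minus two 219 mm walls gives 3312 mm.


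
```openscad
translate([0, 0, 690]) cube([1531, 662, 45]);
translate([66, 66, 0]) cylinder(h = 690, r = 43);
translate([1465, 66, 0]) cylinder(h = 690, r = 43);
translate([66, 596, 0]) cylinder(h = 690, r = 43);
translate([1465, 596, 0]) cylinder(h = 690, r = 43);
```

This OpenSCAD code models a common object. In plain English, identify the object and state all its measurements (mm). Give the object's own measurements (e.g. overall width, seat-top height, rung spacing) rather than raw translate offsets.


A rectangular dining table. The top is 1531×662×45 mm with its upper surface at z = 735 mm. It stands on four round legs of 86 mm diameter, each leg's bounding box inset 23 mm from the nearest pair of top edges, running from the floor to the underside of the top.


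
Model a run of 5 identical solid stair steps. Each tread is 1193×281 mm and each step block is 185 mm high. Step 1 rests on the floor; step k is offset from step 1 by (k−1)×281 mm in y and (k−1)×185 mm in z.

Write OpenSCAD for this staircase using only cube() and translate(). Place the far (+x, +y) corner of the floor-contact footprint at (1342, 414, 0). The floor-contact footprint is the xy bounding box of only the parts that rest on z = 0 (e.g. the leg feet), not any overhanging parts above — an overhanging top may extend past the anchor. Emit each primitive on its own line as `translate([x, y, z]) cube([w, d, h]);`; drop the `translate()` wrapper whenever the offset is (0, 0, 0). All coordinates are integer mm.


translate([149, 133, 0]) cube([1193, 281, 185]);
translate([149, 414, 185]) cube([1193, 281, 185]);
translate([149, 695, 370]) cube([1193, 281, 185]);
translate([149, 976, 555]) cube([1193, 281, 185]);
translate([149, 1257, 740]) cube([1193, 281, 185]);
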